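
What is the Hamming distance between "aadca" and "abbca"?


Comparing "aadca" and "abbca" position by position:
  Position 0: 'a' vs 'a' => same
  Position 1: 'a' vs 'b' => differ
  Position 2: 'd' vs 'b' => differ
  Position 3: 'c' vs 'c' => same
  Position 4: 'a' vs 'a' => same
Total differences (Hamming distance): 2

2


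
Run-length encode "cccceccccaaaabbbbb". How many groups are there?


Input: cccceccccaaaabbbbb
Scanning for consecutive runs:
  Group 1: 'c' x 4 (positions 0-3)
  Group 2: 'e' x 1 (positions 4-4)
  Group 3: 'c' x 4 (positions 5-8)
  Group 4: 'a' x 4 (positions 9-12)
  Group 5: 'b' x 5 (positions 13-17)
Total groups: 5

5


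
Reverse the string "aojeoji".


Input: aojeoji
Reading characters right to left:
  Position 6: 'i'
  Position 5: 'j'
  Position 4: 'o'
  Position 3: 'e'
  Position 2: 'j'
  Position 1: 'o'
  Position 0: 'a'
Reversed: ijoejoa

ijoejoa


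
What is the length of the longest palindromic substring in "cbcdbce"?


Input: "cbcdbce"
Checking substrings for palindromes:
  [0:3] "cbc" (len 3) => palindrome
Longest palindromic substring: "cbc" with length 3

3


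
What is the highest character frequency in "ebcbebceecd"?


Input: ebcbebceecd
Character counts:
  'b': 3
  'c': 3
  'd': 1
  'e': 4
Maximum frequency: 4

4


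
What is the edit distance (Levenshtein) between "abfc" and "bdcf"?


Computing edit distance: "abfc" -> "bdcf"
DP table:
           b    d    c    f
      0    1    2    3    4
  a   1    1    2    3    4
  b   2    1    2    3    4
  f   3    2    2    3    3
  c   4    3    3    2    3
Edit distance = dp[4][4] = 3

3


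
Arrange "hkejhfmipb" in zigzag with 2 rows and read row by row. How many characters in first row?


Zigzag "hkejhfmipb" into 2 rows:
Placing characters:
  'h' => row 0
  'k' => row 1
  'e' => row 0
  'j' => row 1
  'h' => row 0
  'f' => row 1
  'm' => row 0
  'i' => row 1
  'p' => row 0
  'b' => row 1
Rows:
  Row 0: "hehmp"
  Row 1: "kjfib"
First row length: 5

5


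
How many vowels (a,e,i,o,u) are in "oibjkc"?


Input: oibjkc
Checking each character:
  'o' at position 0: vowel (running total: 1)
  'i' at position 1: vowel (running total: 2)
  'b' at position 2: consonant
  'j' at position 3: consonant
  'k' at position 4: consonant
  'c' at position 5: consonant
Total vowels: 2

2


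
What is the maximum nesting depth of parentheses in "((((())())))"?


Input: "((((())())))"
Tracking depth:
  Position 0 '(': depth becomes 1
  Position 1 '(': depth becomes 2
  Position 2 '(': depth becomes 3
  Position 3 '(': depth becomes 4
  Position 4 '(': depth becomes 5
  Position 5 ')': depth becomes 4
  Position 6 ')': depth becomes 3
  Position 7 '(': depth becomes 4
  Position 8 ')': depth becomes 3
  Position 9 ')': depth becomes 2
  Position 10 ')': depth becomes 1
  Position 11 ')': depth becomes 0
Maximum depth reached: 5

5


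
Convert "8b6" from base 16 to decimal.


Input: "8b6" in base 16
Positional expansion:
  Digit '8' (value 8) x 16^2 = 2048
  Digit 'b' (value 11) x 16^1 = 176
  Digit '6' (value 6) x 16^0 = 6
Sum = 2230

2230


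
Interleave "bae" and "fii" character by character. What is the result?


Interleaving "bae" and "fii":
  Position 0: 'b' from first, 'f' from second => "bf"
  Position 1: 'a' from first, 'i' from second => "ai"
  Position 2: 'e' from first, 'i' from second => "ei"
Result: bfaiei

bfaiei


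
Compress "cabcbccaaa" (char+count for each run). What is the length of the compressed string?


Input: cabcbccaaa
Runs:
  'c' x 1 => "c1"
  'a' x 1 => "a1"
  'b' x 1 => "b1"
  'c' x 1 => "c1"
  'b' x 1 => "b1"
  'c' x 2 => "c2"
  'a' x 3 => "a3"
Compressed: "c1a1b1c1b1c2a3"
Compressed length: 14

14


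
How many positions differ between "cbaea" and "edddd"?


Comparing "cbaea" and "edddd" position by position:
  Position 0: 'c' vs 'e' => DIFFER
  Position 1: 'b' vs 'd' => DIFFER
  Position 2: 'a' vs 'd' => DIFFER
  Position 3: 'e' vs 'd' => DIFFER
  Position 4: 'a' vs 'd' => DIFFER
Positions that differ: 5

5


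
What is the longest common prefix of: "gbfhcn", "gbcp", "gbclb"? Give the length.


Words: gbfhcn, gbcp, gbclb
  Position 0: all 'g' => match
  Position 1: all 'b' => match
  Position 2: ('f', 'c', 'c') => mismatch, stop
LCP = "gb" (length 2)

2


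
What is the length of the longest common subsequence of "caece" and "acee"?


LCS of "caece" and "acee"
DP table:
           a    c    e    e
      0    0    0    0    0
  c   0    0    1    1    1
  a   0    1    1    1    1
  e   0    1    1    2    2
  c   0    1    2    2    2
  e   0    1    2    3    3
LCS length = dp[5][4] = 3

3


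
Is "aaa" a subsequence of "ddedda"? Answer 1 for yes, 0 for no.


Check if "aaa" is a subsequence of "ddedda"
Greedy scan:
  Position 0 ('d'): no match needed
  Position 1 ('d'): no match needed
  Position 2 ('e'): no match needed
  Position 3 ('d'): no match needed
  Position 4 ('d'): no match needed
  Position 5 ('a'): matches sub[0] = 'a'
Only matched 1/3 characters => not a subsequence

0


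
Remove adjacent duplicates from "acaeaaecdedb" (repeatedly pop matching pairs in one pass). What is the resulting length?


Input: acaeaaecdedb
Stack-based adjacent duplicate removal:
  Read 'a': push. Stack: a
  Read 'c': push. Stack: ac
  Read 'a': push. Stack: aca
  Read 'e': push. Stack: acae
  Read 'a': push. Stack: acaea
  Read 'a': matches stack top 'a' => pop. Stack: acae
  Read 'e': matches stack top 'e' => pop. Stack: aca
  Read 'c': push. Stack: acac
  Read 'd': push. Stack: acacd
  Read 'e': push. Stack: acacde
  Read 'd': push. Stack: acacded
  Read 'b': push. Stack: acacdedb
Final stack: "acacdedb" (length 8)

8


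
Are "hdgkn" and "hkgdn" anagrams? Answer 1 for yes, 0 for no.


Strings: "hdgkn", "hkgdn"
Sorted first:  dghkn
Sorted second: dghkn
Sorted forms match => anagrams

1


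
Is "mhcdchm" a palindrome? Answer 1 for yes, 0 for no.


Input: mhcdchm
Reversed: mhcdchm
  Compare pos 0 ('m') with pos 6 ('m'): match
  Compare pos 1 ('h') with pos 5 ('h'): match
  Compare pos 2 ('c') with pos 4 ('c'): match
Result: palindrome

1


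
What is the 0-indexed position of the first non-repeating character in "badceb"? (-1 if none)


Input: badceb
Character frequencies:
  'a': 1
  'b': 2
  'c': 1
  'd': 1
  'e': 1
Scanning left to right for freq == 1:
  Position 0 ('b'): freq=2, skip
  Position 1 ('a'): unique! => answer = 1

1


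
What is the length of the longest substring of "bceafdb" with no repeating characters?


Input: "bceafdb"
Sliding window (track last position of each char):
  Position 0 ('b'): window [0,0] length 1 -- new best
  Position 1 ('c'): window [0,1] length 2 -- new best
  Position 2 ('e'): window [0,2] length 3 -- new best
  Position 3 ('a'): window [0,3] length 4 -- new best
  Position 4 ('f'): window [0,4] length 5 -- new best
  Position 5 ('d'): window [0,5] length 6 -- new best
  Position 6 ('b'): repeat (last at 0), move window start to 1
  Position 6 ('b'): window [1,6] length 6
Longest substring with no repeats: "bceafd" with length 6

6


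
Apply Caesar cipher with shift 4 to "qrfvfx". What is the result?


Caesar cipher: shift "qrfvfx" by 4
  'q' (pos 16) + 4 = pos 20 = 'u'
  'r' (pos 17) + 4 = pos 21 = 'v'
  'f' (pos 5) + 4 = pos 9 = 'j'
  'v' (pos 21) + 4 = pos 25 = 'z'
  'f' (pos 5) + 4 = pos 9 = 'j'
  'x' (pos 23) + 4 = pos 1 = 'b'
Result: uvjzjb

uvjzjb


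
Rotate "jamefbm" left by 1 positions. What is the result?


Input: "jamefbm", rotate left by 1
First 1 characters: "j"
Remaining characters: "amefbm"
Concatenate remaining + first: "amefbm" + "j" = "amefbmj"

amefbmj


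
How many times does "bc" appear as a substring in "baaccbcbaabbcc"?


Searching for "bc" in "baaccbcbaabbcc"
Scanning each position:
  Position 0: "ba" => no
  Position 1: "aa" => no
  Position 2: "ac" => no
  Position 3: "cc" => no
  Position 4: "cb" => no
  Position 5: "bc" => MATCH
  Position 6: "cb" => no
  Position 7: "ba" => no
  Position 8: "aa" => no
  Position 9: "ab" => no
  Position 10: "bb" => no
  Position 11: "bc" => MATCH
  Position 12: "cc" => no
Total occurrences: 2

2


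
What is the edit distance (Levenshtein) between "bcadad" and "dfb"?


Computing edit distance: "bcadad" -> "dfb"
DP table:
           d    f    b
      0    1    2    3
  b   1    1    2    2
  c   2    2    2    3
  a   3    3    3    3
  d   4    3    4    4
  a   5    4    4    5
  d   6    5    5    5
Edit distance = dp[6][3] = 5

5


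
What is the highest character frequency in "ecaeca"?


Input: ecaeca
Character counts:
  'a': 2
  'c': 2
  'e': 2
Maximum frequency: 2

2


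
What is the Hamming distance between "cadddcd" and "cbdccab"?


Comparing "cadddcd" and "cbdccab" position by position:
  Position 0: 'c' vs 'c' => same
  Position 1: 'a' vs 'b' => differ
  Position 2: 'd' vs 'd' => same
  Position 3: 'd' vs 'c' => differ
  Position 4: 'd' vs 'c' => differ
  Position 5: 'c' vs 'a' => differ
  Position 6: 'd' vs 'b' => differ
Total differences (Hamming distance): 5

5


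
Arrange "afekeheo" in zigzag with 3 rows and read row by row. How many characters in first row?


Zigzag "afekeheo" into 3 rows:
Placing characters:
  'a' => row 0
  'f' => row 1
  'e' => row 2
  'k' => row 1
  'e' => row 0
  'h' => row 1
  'e' => row 2
  'o' => row 1
Rows:
  Row 0: "ae"
  Row 1: "fkho"
  Row 2: "ee"
First row length: 2

2


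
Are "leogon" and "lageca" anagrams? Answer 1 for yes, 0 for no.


Strings: "leogon", "lageca"
Sorted first:  eglnoo
Sorted second: aacegl
Differ at position 0: 'e' vs 'a' => not anagrams

0


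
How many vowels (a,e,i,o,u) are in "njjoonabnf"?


Input: njjoonabnf
Checking each character:
  'n' at position 0: consonant
  'j' at position 1: consonant
  'j' at position 2: consonant
  'o' at position 3: vowel (running total: 1)
  'o' at position 4: vowel (running total: 2)
  'n' at position 5: consonant
  'a' at position 6: vowel (running total: 3)
  'b' at position 7: consonant
  'n' at position 8: consonant
  'f' at position 9: consonant
Total vowels: 3

3


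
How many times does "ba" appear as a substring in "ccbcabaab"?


Searching for "ba" in "ccbcabaab"
Scanning each position:
  Position 0: "cc" => no
  Position 1: "cb" => no
  Position 2: "bc" => no
  Position 3: "ca" => no
  Position 4: "ab" => no
  Position 5: "ba" => MATCH
  Position 6: "aa" => no
  Position 7: "ab" => no
Total occurrences: 1

1


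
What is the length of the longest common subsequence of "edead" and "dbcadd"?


LCS of "edead" and "dbcadd"
DP table:
           d    b    c    a    d    d
      0    0    0    0    0    0    0
  e   0    0    0    0    0    0    0
  d   0    1    1    1    1    1    1
  e   0    1    1    1    1    1    1
  a   0    1    1    1    2    2    2
  d   0    1    1    1    2    3    3
LCS length = dp[5][6] = 3

3


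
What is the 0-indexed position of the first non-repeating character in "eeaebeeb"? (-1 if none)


Input: eeaebeeb
Character frequencies:
  'a': 1
  'b': 2
  'e': 5
Scanning left to right for freq == 1:
  Position 0 ('e'): freq=5, skip
  Position 1 ('e'): freq=5, skip
  Position 2 ('a'): unique! => answer = 2

2


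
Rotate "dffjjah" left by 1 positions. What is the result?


Input: "dffjjah", rotate left by 1
First 1 characters: "d"
Remaining characters: "ffjjah"
Concatenate remaining + first: "ffjjah" + "d" = "ffjjahd"

ffjjahd


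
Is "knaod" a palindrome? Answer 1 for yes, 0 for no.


Input: knaod
Reversed: doank
  Compare pos 0 ('k') with pos 4 ('d'): MISMATCH
  Compare pos 1 ('n') with pos 3 ('o'): MISMATCH
Result: not a palindrome

0


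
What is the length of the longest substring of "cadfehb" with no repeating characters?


Input: "cadfehb"
Sliding window (track last position of each char):
  Position 0 ('c'): window [0,0] length 1 -- new best
  Position 1 ('a'): window [0,1] length 2 -- new best
  Position 2 ('d'): window [0,2] length 3 -- new best
  Position 3 ('f'): window [0,3] length 4 -- new best
  Position 4 ('e'): window [0,4] length 5 -- new best
  Position 5 ('h'): window [0,5] length 6 -- new best
  Position 6 ('b'): window [0,6] length 7 -- new best
Longest substring with no repeats: "cadfehb" with length 7

7


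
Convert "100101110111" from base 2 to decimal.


Input: "100101110111" in base 2
Positional expansion:
  Digit '1' (value 1) x 2^11 = 2048
  Digit '0' (value 0) x 2^10 = 0
  Digit '0' (value 0) x 2^9 = 0
  Digit '1' (value 1) x 2^8 = 256
  Digit '0' (value 0) x 2^7 = 0
  Digit '1' (value 1) x 2^6 = 64
  Digit '1' (value 1) x 2^5 = 32
  Digit '1' (value 1) x 2^4 = 16
  Digit '0' (value 0) x 2^3 = 0
  Digit '1' (value 1) x 2^2 = 4
  Digit '1' (value 1) x 2^1 = 2
  Digit '1' (value 1) x 2^0 = 1
Sum = 2423

2423


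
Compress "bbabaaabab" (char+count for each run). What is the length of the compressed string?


Input: bbabaaabab
Runs:
  'b' x 2 => "b2"
  'a' x 1 => "a1"
  'b' x 1 => "b1"
  'a' x 3 => "a3"
  'b' x 1 => "b1"
  'a' x 1 => "a1"
  'b' x 1 => "b1"
Compressed: "b2a1b1a3b1a1b1"
Compressed length: 14

14


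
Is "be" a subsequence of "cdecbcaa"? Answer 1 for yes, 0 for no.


Check if "be" is a subsequence of "cdecbcaa"
Greedy scan:
  Position 0 ('c'): no match needed
  Position 1 ('d'): no match needed
  Position 2 ('e'): no match needed
  Position 3 ('c'): no match needed
  Position 4 ('b'): matches sub[0] = 'b'
  Position 5 ('c'): no match needed
  Position 6 ('a'): no match needed
  Position 7 ('a'): no match needed
Only matched 1/2 characters => not a subsequence

0


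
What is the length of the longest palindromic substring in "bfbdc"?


Input: "bfbdc"
Checking substrings for palindromes:
  [0:3] "bfb" (len 3) => palindrome
Longest palindromic substring: "bfb" with length 3

3


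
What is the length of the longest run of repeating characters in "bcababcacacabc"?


Input: "bcababcacacabc"
Scanning for longest run:
  Position 1 ('c'): new char, reset run to 1
  Position 2 ('a'): new char, reset run to 1
  Position 3 ('b'): new char, reset run to 1
  Position 4 ('a'): new char, reset run to 1
  Position 5 ('b'): new char, reset run to 1
  Position 6 ('c'): new char, reset run to 1
  Position 7 ('a'): new char, reset run to 1
  Position 8 ('c'): new char, reset run to 1
  Position 9 ('a'): new char, reset run to 1
  Position 10 ('c'): new char, reset run to 1
  Position 11 ('a'): new char, reset run to 1
  Position 12 ('b'): new char, reset run to 1
  Position 13 ('c'): new char, reset run to 1
Longest run: 'b' with length 1

1


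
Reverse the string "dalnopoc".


Input: dalnopoc
Reading characters right to left:
  Position 7: 'c'
  Position 6: 'o'
  Position 5: 'p'
  Position 4: 'o'
  Position 3: 'n'
  Position 2: 'l'
  Position 1: 'a'
  Position 0: 'd'
Reversed: coponlad

coponlad


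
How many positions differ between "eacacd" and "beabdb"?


Comparing "eacacd" and "beabdb" position by position:
  Position 0: 'e' vs 'b' => DIFFER
  Position 1: 'a' vs 'e' => DIFFER
  Position 2: 'c' vs 'a' => DIFFER
  Position 3: 'a' vs 'b' => DIFFER
  Position 4: 'c' vs 'd' => DIFFER
  Position 5: 'd' vs 'b' => DIFFER
Positions that differ: 6

6


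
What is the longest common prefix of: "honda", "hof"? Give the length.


Words: honda, hof
  Position 0: all 'h' => match
  Position 1: all 'o' => match
  Position 2: ('n', 'f') => mismatch, stop
LCP = "ho" (length 2)

2


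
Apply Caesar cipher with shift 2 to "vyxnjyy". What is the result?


Caesar cipher: shift "vyxnjyy" by 2
  'v' (pos 21) + 2 = pos 23 = 'x'
  'y' (pos 24) + 2 = pos 0 = 'a'
  'x' (pos 23) + 2 = pos 25 = 'z'
  'n' (pos 13) + 2 = pos 15 = 'p'
  'j' (pos 9) + 2 = pos 11 = 'l'
  'y' (pos 24) + 2 = pos 0 = 'a'
  'y' (pos 24) + 2 = pos 0 = 'a'
Result: xazplaa

xazplaa


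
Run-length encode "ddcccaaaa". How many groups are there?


Input: ddcccaaaa
Scanning for consecutive runs:
  Group 1: 'd' x 2 (positions 0-1)
  Group 2: 'c' x 3 (positions 2-4)
  Group 3: 'a' x 4 (positions 5-8)
Total groups: 3

3


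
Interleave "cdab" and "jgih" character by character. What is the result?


Interleaving "cdab" and "jgih":
  Position 0: 'c' from first, 'j' from second => "cj"
  Position 1: 'd' from first, 'g' from second => "dg"
  Position 2: 'a' from first, 'i' from second => "ai"
  Position 3: 'b' from first, 'h' from second => "bh"
Result: cjdgaibh

cjdgaibh


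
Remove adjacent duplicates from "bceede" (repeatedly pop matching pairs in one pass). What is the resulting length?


Input: bceede
Stack-based adjacent duplicate removal:
  Read 'b': push. Stack: b
  Read 'c': push. Stack: bc
  Read 'e': push. Stack: bce
  Read 'e': matches stack top 'e' => pop. Stack: bc
  Read 'd': push. Stack: bcd
  Read 'e': push. Stack: bcde
Final stack: "bcde" (length 4)

4


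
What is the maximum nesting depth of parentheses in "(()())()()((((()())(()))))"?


Input: "(()())()()((((()())(()))))"
Tracking depth:
  Position 0 '(': depth becomes 1
  Position 1 '(': depth becomes 2
  Position 2 ')': depth becomes 1
  Position 3 '(': depth becomes 2
  Position 4 ')': depth becomes 1
  Position 5 ')': depth becomes 0
  Position 6 '(': depth becomes 1
  Position 7 ')': depth becomes 0
  Position 8 '(': depth becomes 1
  Position 9 ')': depth becomes 0
  Position 10 '(': depth becomes 1
  Position 11 '(': depth becomes 2
  Position 12 '(': depth becomes 3
  Position 13 '(': depth becomes 4
  Position 14 '(': depth becomes 5
  Position 15 ')': depth becomes 4
  Position 16 '(': depth becomes 5
  Position 17 ')': depth becomes 4
  Position 18 ')': depth becomes 3
  Position 19 '(': depth becomes 4
  Position 20 '(': depth becomes 5
  Position 21 ')': depth becomes 4
  Position 22 ')': depth becomes 3
  Position 23 ')': depth becomes 2
  Position 24 ')': depth becomes 1
  Position 25 ')': depth becomes 0
Maximum depth reached: 5

5


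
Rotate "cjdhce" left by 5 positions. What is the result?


Input: "cjdhce", rotate left by 5
First 5 characters: "cjdhc"
Remaining characters: "e"
Concatenate remaining + first: "e" + "cjdhc" = "ecjdhc"

ecjdhc


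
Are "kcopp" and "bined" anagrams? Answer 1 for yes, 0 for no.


Strings: "kcopp", "bined"
Sorted first:  ckopp
Sorted second: bdein
Differ at position 0: 'c' vs 'b' => not anagrams

0


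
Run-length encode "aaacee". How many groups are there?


Input: aaacee
Scanning for consecutive runs:
  Group 1: 'a' x 3 (positions 0-2)
  Group 2: 'c' x 1 (positions 3-3)
  Group 3: 'e' x 2 (positions 4-5)
Total groups: 3

3


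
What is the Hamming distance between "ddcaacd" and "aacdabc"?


Comparing "ddcaacd" and "aacdabc" position by position:
  Position 0: 'd' vs 'a' => differ
  Position 1: 'd' vs 'a' => differ
  Position 2: 'c' vs 'c' => same
  Position 3: 'a' vs 'd' => differ
  Position 4: 'a' vs 'a' => same
  Position 5: 'c' vs 'b' => differ
  Position 6: 'd' vs 'c' => differ
Total differences (Hamming distance): 5

5


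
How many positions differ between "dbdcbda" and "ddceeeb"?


Comparing "dbdcbda" and "ddceeeb" position by position:
  Position 0: 'd' vs 'd' => same
  Position 1: 'b' vs 'd' => DIFFER
  Position 2: 'd' vs 'c' => DIFFER
  Position 3: 'c' vs 'e' => DIFFER
  Position 4: 'b' vs 'e' => DIFFER
  Position 5: 'd' vs 'e' => DIFFER
  Position 6: 'a' vs 'b' => DIFFER
Positions that differ: 6

6


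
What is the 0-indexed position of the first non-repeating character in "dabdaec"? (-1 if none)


Input: dabdaec
Character frequencies:
  'a': 2
  'b': 1
  'c': 1
  'd': 2
  'e': 1
Scanning left to right for freq == 1:
  Position 0 ('d'): freq=2, skip
  Position 1 ('a'): freq=2, skip
  Position 2 ('b'): unique! => answer = 2

2


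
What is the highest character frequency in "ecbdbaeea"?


Input: ecbdbaeea
Character counts:
  'a': 2
  'b': 2
  'c': 1
  'd': 1
  'e': 3
Maximum frequency: 3

3


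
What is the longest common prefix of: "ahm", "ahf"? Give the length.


Words: ahm, ahf
  Position 0: all 'a' => match
  Position 1: all 'h' => match
  Position 2: ('m', 'f') => mismatch, stop
LCP = "ah" (length 2)

2


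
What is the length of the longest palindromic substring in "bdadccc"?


Input: "bdadccc"
Checking substrings for palindromes:
  [1:4] "dad" (len 3) => palindrome
  [4:7] "ccc" (len 3) => palindrome
  [4:6] "cc" (len 2) => palindrome
  [5:7] "cc" (len 2) => palindrome
Longest palindromic substring: "dad" with length 3

3


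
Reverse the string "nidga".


Input: nidga
Reading characters right to left:
  Position 4: 'a'
  Position 3: 'g'
  Position 2: 'd'
  Position 1: 'i'
  Position 0: 'n'
Reversed: agdin

agdin


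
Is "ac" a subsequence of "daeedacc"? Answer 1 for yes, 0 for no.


Check if "ac" is a subsequence of "daeedacc"
Greedy scan:
  Position 0 ('d'): no match needed
  Position 1 ('a'): matches sub[0] = 'a'
  Position 2 ('e'): no match needed
  Position 3 ('e'): no match needed
  Position 4 ('d'): no match needed
  Position 5 ('a'): no match needed
  Position 6 ('c'): matches sub[1] = 'c'
  Position 7 ('c'): no match needed
All 2 characters matched => is a subsequence

1


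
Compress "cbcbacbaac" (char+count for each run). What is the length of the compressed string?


Input: cbcbacbaac
Runs:
  'c' x 1 => "c1"
  'b' x 1 => "b1"
  'c' x 1 => "c1"
  'b' x 1 => "b1"
  'a' x 1 => "a1"
  'c' x 1 => "c1"
  'b' x 1 => "b1"
  'a' x 2 => "a2"
  'c' x 1 => "c1"
Compressed: "c1b1c1b1a1c1b1a2c1"
Compressed length: 18

18


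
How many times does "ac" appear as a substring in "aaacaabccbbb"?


Searching for "ac" in "aaacaabccbbb"
Scanning each position:
  Position 0: "aa" => no
  Position 1: "aa" => no
  Position 2: "ac" => MATCH
  Position 3: "ca" => no
  Position 4: "aa" => no
  Position 5: "ab" => no
  Position 6: "bc" => no
  Position 7: "cc" => no
  Position 8: "cb" => no
  Position 9: "bb" => no
  Position 10: "bb" => no
Total occurrences: 1

1


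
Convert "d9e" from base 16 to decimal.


Input: "d9e" in base 16
Positional expansion:
  Digit 'd' (value 13) x 16^2 = 3328
  Digit '9' (value 9) x 16^1 = 144
  Digit 'e' (value 14) x 16^0 = 14
Sum = 3486

3486


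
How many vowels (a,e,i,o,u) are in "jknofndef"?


Input: jknofndef
Checking each character:
  'j' at position 0: consonant
  'k' at position 1: consonant
  'n' at position 2: consonant
  'o' at position 3: vowel (running total: 1)
  'f' at position 4: consonant
  'n' at position 5: consonant
  'd' at position 6: consonant
  'e' at position 7: vowel (running total: 2)
  'f' at position 8: consonant
Total vowels: 2

2


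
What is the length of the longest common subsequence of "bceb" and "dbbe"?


LCS of "bceb" and "dbbe"
DP table:
           d    b    b    e
      0    0    0    0    0
  b   0    0    1    1    1
  c   0    0    1    1    1
  e   0    0    1    1    2
  b   0    0    1    2    2
LCS length = dp[4][4] = 2

2


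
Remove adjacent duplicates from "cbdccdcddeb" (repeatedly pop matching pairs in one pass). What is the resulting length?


Input: cbdccdcddeb
Stack-based adjacent duplicate removal:
  Read 'c': push. Stack: c
  Read 'b': push. Stack: cb
  Read 'd': push. Stack: cbd
  Read 'c': push. Stack: cbdc
  Read 'c': matches stack top 'c' => pop. Stack: cbd
  Read 'd': matches stack top 'd' => pop. Stack: cb
  Read 'c': push. Stack: cbc
  Read 'd': push. Stack: cbcd
  Read 'd': matches stack top 'd' => pop. Stack: cbc
  Read 'e': push. Stack: cbce
  Read 'b': push. Stack: cbceb
Final stack: "cbceb" (length 5)

5


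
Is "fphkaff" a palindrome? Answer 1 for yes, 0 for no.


Input: fphkaff
Reversed: ffakhpf
  Compare pos 0 ('f') with pos 6 ('f'): match
  Compare pos 1 ('p') with pos 5 ('f'): MISMATCH
  Compare pos 2 ('h') with pos 4 ('a'): MISMATCH
Result: not a palindrome

0


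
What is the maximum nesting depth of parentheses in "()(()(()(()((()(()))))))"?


Input: "()(()(()(()((()(()))))))"
Tracking depth:
  Position 0 '(': depth becomes 1
  Position 1 ')': depth becomes 0
  Position 2 '(': depth becomes 1
  Position 3 '(': depth becomes 2
  Position 4 ')': depth becomes 1
  Position 5 '(': depth becomes 2
  Position 6 '(': depth becomes 3
  Position 7 ')': depth becomes 2
  Position 8 '(': depth becomes 3
  Position 9 '(': depth becomes 4
  Position 10 ')': depth becomes 3
  Position 11 '(': depth becomes 4
  Position 12 '(': depth becomes 5
  Position 13 '(': depth becomes 6
  Position 14 ')': depth becomes 5
  Position 15 '(': depth becomes 6
  Position 16 '(': depth becomes 7
  Position 17 ')': depth becomes 6
  Position 18 ')': depth becomes 5
  Position 19 ')': depth becomes 4
  Position 20 ')': depth becomes 3
  Position 21 ')': depth becomes 2
  Position 22 ')': depth becomes 1
  Position 23 ')': depth becomes 0
Maximum depth reached: 7

7


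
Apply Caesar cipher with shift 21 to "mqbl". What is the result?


Caesar cipher: shift "mqbl" by 21
  'm' (pos 12) + 21 = pos 7 = 'h'
  'q' (pos 16) + 21 = pos 11 = 'l'
  'b' (pos 1) + 21 = pos 22 = 'w'
  'l' (pos 11) + 21 = pos 6 = 'g'
Result: hlwg

hlwg


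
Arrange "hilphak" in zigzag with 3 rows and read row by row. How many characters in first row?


Zigzag "hilphak" into 3 rows:
Placing characters:
  'h' => row 0
  'i' => row 1
  'l' => row 2
  'p' => row 1
  'h' => row 0
  'a' => row 1
  'k' => row 2
Rows:
  Row 0: "hh"
  Row 1: "ipa"
  Row 2: "lk"
First row length: 2

2


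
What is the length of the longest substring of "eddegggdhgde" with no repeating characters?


Input: "eddegggdhgde"
Sliding window (track last position of each char):
  Position 0 ('e'): window [0,0] length 1 -- new best
  Position 1 ('d'): window [0,1] length 2 -- new best
  Position 2 ('d'): repeat (last at 1), move window start to 2
  Position 2 ('d'): window [2,2] length 1
  Position 3 ('e'): window [2,3] length 2
  Position 4 ('g'): window [2,4] length 3 -- new best
  Position 5 ('g'): repeat (last at 4), move window start to 5
  Position 5 ('g'): window [5,5] length 1
  Position 6 ('g'): repeat (last at 5), move window start to 6
  Position 6 ('g'): window [6,6] length 1
  Position 7 ('d'): window [6,7] length 2
  Position 8 ('h'): window [6,8] length 3
  Position 9 ('g'): repeat (last at 6), move window start to 7
  Position 9 ('g'): window [7,9] length 3
  Position 10 ('d'): repeat (last at 7), move window start to 8
  Position 10 ('d'): window [8,10] length 3
  Position 11 ('e'): window [8,11] length 4 -- new best
Longest substring with no repeats: "hgde" with length 4

4


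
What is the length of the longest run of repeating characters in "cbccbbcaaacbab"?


Input: "cbccbbcaaacbab"
Scanning for longest run:
  Position 1 ('b'): new char, reset run to 1
  Position 2 ('c'): new char, reset run to 1
  Position 3 ('c'): continues run of 'c', length=2
  Position 4 ('b'): new char, reset run to 1
  Position 5 ('b'): continues run of 'b', length=2
  Position 6 ('c'): new char, reset run to 1
  Position 7 ('a'): new char, reset run to 1
  Position 8 ('a'): continues run of 'a', length=2
  Position 9 ('a'): continues run of 'a', length=3
  Position 10 ('c'): new char, reset run to 1
  Position 11 ('b'): new char, reset run to 1
  Position 12 ('a'): new char, reset run to 1
  Position 13 ('b'): new char, reset run to 1
Longest run: 'a' with length 3

3


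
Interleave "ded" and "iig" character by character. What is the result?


Interleaving "ded" and "iig":
  Position 0: 'd' from first, 'i' from second => "di"
  Position 1: 'e' from first, 'i' from second => "ei"
  Position 2: 'd' from first, 'g' from second => "dg"
Result: dieidg

dieidg


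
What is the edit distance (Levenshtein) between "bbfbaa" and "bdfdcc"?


Computing edit distance: "bbfbaa" -> "bdfdcc"
DP table:
           b    d    f    d    c    c
      0    1    2    3    4    5    6
  b   1    0    1    2    3    4    5
  b   2    1    1    2    3    4    5
  f   3    2    2    1    2    3    4
  b   4    3    3    2    2    3    4
  a   5    4    4    3    3    3    4
  a   6    5    5    4    4    4    4
Edit distance = dp[6][6] = 4

4


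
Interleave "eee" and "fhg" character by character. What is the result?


Interleaving "eee" and "fhg":
  Position 0: 'e' from first, 'f' from second => "ef"
  Position 1: 'e' from first, 'h' from second => "eh"
  Position 2: 'e' from first, 'g' from second => "eg"
Result: efeheg

efeheg


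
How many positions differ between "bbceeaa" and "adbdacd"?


Comparing "bbceeaa" and "adbdacd" position by position:
  Position 0: 'b' vs 'a' => DIFFER
  Position 1: 'b' vs 'd' => DIFFER
  Position 2: 'c' vs 'b' => DIFFER
  Position 3: 'e' vs 'd' => DIFFER
  Position 4: 'e' vs 'a' => DIFFER
  Position 5: 'a' vs 'c' => DIFFER
  Position 6: 'a' vs 'd' => DIFFER
Positions that differ: 7

7


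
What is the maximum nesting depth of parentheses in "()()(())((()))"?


Input: "()()(())((()))"
Tracking depth:
  Position 0 '(': depth becomes 1
  Position 1 ')': depth becomes 0
  Position 2 '(': depth becomes 1
  Position 3 ')': depth becomes 0
  Position 4 '(': depth becomes 1
  Position 5 '(': depth becomes 2
  Position 6 ')': depth becomes 1
  Position 7 ')': depth becomes 0
  Position 8 '(': depth becomes 1
  Position 9 '(': depth becomes 2
  Position 10 '(': depth becomes 3
  Position 11 ')': depth becomes 2
  Position 12 ')': depth becomes 1
  Position 13 ')': depth becomes 0
Maximum depth reached: 3

3


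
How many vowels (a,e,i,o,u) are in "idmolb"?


Input: idmolb
Checking each character:
  'i' at position 0: vowel (running total: 1)
  'd' at position 1: consonant
  'm' at position 2: consonant
  'o' at position 3: vowel (running total: 2)
  'l' at position 4: consonant
  'b' at position 5: consonant
Total vowels: 2

2


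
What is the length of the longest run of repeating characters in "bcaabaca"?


Input: "bcaabaca"
Scanning for longest run:
  Position 1 ('c'): new char, reset run to 1
  Position 2 ('a'): new char, reset run to 1
  Position 3 ('a'): continues run of 'a', length=2
  Position 4 ('b'): new char, reset run to 1
  Position 5 ('a'): new char, reset run to 1
  Position 6 ('c'): new char, reset run to 1
  Position 7 ('a'): new char, reset run to 1
Longest run: 'a' with length 2

2


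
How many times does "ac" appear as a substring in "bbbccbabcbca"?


Searching for "ac" in "bbbccbabcbca"
Scanning each position:
  Position 0: "bb" => no
  Position 1: "bb" => no
  Position 2: "bc" => no
  Position 3: "cc" => no
  Position 4: "cb" => no
  Position 5: "ba" => no
  Position 6: "ab" => no
  Position 7: "bc" => no
  Position 8: "cb" => no
  Position 9: "bc" => no
  Position 10: "ca" => no
Total occurrences: 0

0


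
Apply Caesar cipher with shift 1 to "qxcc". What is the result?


Caesar cipher: shift "qxcc" by 1
  'q' (pos 16) + 1 = pos 17 = 'r'
  'x' (pos 23) + 1 = pos 24 = 'y'
  'c' (pos 2) + 1 = pos 3 = 'd'
  'c' (pos 2) + 1 = pos 3 = 'd'
Result: rydd

rydd


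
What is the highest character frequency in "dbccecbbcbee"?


Input: dbccecbbcbee
Character counts:
  'b': 4
  'c': 4
  'd': 1
  'e': 3
Maximum frequency: 4

4


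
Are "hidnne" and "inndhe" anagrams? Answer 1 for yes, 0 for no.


Strings: "hidnne", "inndhe"
Sorted first:  dehinn
Sorted second: dehinn
Sorted forms match => anagrams

1


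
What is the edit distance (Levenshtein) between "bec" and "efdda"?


Computing edit distance: "bec" -> "efdda"
DP table:
           e    f    d    d    a
      0    1    2    3    4    5
  b   1    1    2    3    4    5
  e   2    1    2    3    4    5
  c   3    2    2    3    4    5
Edit distance = dp[3][5] = 5

5


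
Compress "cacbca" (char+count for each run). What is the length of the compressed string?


Input: cacbca
Runs:
  'c' x 1 => "c1"
  'a' x 1 => "a1"
  'c' x 1 => "c1"
  'b' x 1 => "b1"
  'c' x 1 => "c1"
  'a' x 1 => "a1"
Compressed: "c1a1c1b1c1a1"
Compressed length: 12

12


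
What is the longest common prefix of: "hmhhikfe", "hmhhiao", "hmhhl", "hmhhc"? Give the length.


Words: hmhhikfe, hmhhiao, hmhhl, hmhhc
  Position 0: all 'h' => match
  Position 1: all 'm' => match
  Position 2: all 'h' => match
  Position 3: all 'h' => match
  Position 4: ('i', 'i', 'l', 'c') => mismatch, stop
LCP = "hmhh" (length 4)

4


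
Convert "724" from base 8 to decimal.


Input: "724" in base 8
Positional expansion:
  Digit '7' (value 7) x 8^2 = 448
  Digit '2' (value 2) x 8^1 = 16
  Digit '4' (value 4) x 8^0 = 4
Sum = 468

468


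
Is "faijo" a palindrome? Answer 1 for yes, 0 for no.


Input: faijo
Reversed: ojiaf
  Compare pos 0 ('f') with pos 4 ('o'): MISMATCH
  Compare pos 1 ('a') with pos 3 ('j'): MISMATCH
Result: not a palindrome

0


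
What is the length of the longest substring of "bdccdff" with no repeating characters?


Input: "bdccdff"
Sliding window (track last position of each char):
  Position 0 ('b'): window [0,0] length 1 -- new best
  Position 1 ('d'): window [0,1] length 2 -- new best
  Position 2 ('c'): window [0,2] length 3 -- new best
  Position 3 ('c'): repeat (last at 2), move window start to 3
  Position 3 ('c'): window [3,3] length 1
  Position 4 ('d'): window [3,4] length 2
  Position 5 ('f'): window [3,5] length 3
  Position 6 ('f'): repeat (last at 5), move window start to 6
  Position 6 ('f'): window [6,6] length 1
Longest substring with no repeats: "bdc" with length 3

3


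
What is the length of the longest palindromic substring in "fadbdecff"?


Input: "fadbdecff"
Checking substrings for palindromes:
  [2:5] "dbd" (len 3) => palindrome
  [7:9] "ff" (len 2) => palindrome
Longest palindromic substring: "dbd" with length 3

3


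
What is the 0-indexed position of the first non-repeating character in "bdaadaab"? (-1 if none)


Input: bdaadaab
Character frequencies:
  'a': 4
  'b': 2
  'd': 2
Scanning left to right for freq == 1:
  Position 0 ('b'): freq=2, skip
  Position 1 ('d'): freq=2, skip
  Position 2 ('a'): freq=4, skip
  Position 3 ('a'): freq=4, skip
  Position 4 ('d'): freq=2, skip
  Position 5 ('a'): freq=4, skip
  Position 6 ('a'): freq=4, skip
  Position 7 ('b'): freq=2, skip
  No unique character found => answer = -1

-1


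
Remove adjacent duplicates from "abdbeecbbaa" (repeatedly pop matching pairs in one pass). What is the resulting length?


Input: abdbeecbbaa
Stack-based adjacent duplicate removal:
  Read 'a': push. Stack: a
  Read 'b': push. Stack: ab
  Read 'd': push. Stack: abd
  Read 'b': push. Stack: abdb
  Read 'e': push. Stack: abdbe
  Read 'e': matches stack top 'e' => pop. Stack: abdb
  Read 'c': push. Stack: abdbc
  Read 'b': push. Stack: abdbcb
  Read 'b': matches stack top 'b' => pop. Stack: abdbc
  Read 'a': push. Stack: abdbca
  Read 'a': matches stack top 'a' => pop. Stack: abdbc
Final stack: "abdbc" (length 5)

5


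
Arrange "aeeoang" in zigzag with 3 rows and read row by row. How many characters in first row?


Zigzag "aeeoang" into 3 rows:
Placing characters:
  'a' => row 0
  'e' => row 1
  'e' => row 2
  'o' => row 1
  'a' => row 0
  'n' => row 1
  'g' => row 2
Rows:
  Row 0: "aa"
  Row 1: "eon"
  Row 2: "eg"
First row length: 2

2


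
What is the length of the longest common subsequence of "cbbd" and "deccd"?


LCS of "cbbd" and "deccd"
DP table:
           d    e    c    c    d
      0    0    0    0    0    0
  c   0    0    0    1    1    1
  b   0    0    0    1    1    1
  b   0    0    0    1    1    1
  d   0    1    1    1    1    2
LCS length = dp[4][5] = 2

2


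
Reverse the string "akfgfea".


Input: akfgfea
Reading characters right to left:
  Position 6: 'a'
  Position 5: 'e'
  Position 4: 'f'
  Position 3: 'g'
  Position 2: 'f'
  Position 1: 'k'
  Position 0: 'a'
Reversed: aefgfka

aefgfka


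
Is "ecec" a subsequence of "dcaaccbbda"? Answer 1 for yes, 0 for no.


Check if "ecec" is a subsequence of "dcaaccbbda"
Greedy scan:
  Position 0 ('d'): no match needed
  Position 1 ('c'): no match needed
  Position 2 ('a'): no match needed
  Position 3 ('a'): no match needed
  Position 4 ('c'): no match needed
  Position 5 ('c'): no match needed
  Position 6 ('b'): no match needed
  Position 7 ('b'): no match needed
  Position 8 ('d'): no match needed
  Position 9 ('a'): no match needed
Only matched 0/4 characters => not a subsequence

0


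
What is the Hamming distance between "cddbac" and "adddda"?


Comparing "cddbac" and "adddda" position by position:
  Position 0: 'c' vs 'a' => differ
  Position 1: 'd' vs 'd' => same
  Position 2: 'd' vs 'd' => same
  Position 3: 'b' vs 'd' => differ
  Position 4: 'a' vs 'd' => differ
  Position 5: 'c' vs 'a' => differ
Total differences (Hamming distance): 4

4


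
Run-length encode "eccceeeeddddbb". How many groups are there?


Input: eccceeeeddddbb
Scanning for consecutive runs:
  Group 1: 'e' x 1 (positions 0-0)
  Group 2: 'c' x 3 (positions 1-3)
  Group 3: 'e' x 4 (positions 4-7)
  Group 4: 'd' x 4 (positions 8-11)
  Group 5: 'b' x 2 (positions 12-13)
Total groups: 5

5


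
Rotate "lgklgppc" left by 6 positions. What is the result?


Input: "lgklgppc", rotate left by 6
First 6 characters: "lgklgp"
Remaining characters: "pc"
Concatenate remaining + first: "pc" + "lgklgp" = "pclgklgp"

pclgklgp


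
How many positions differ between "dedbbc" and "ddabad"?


Comparing "dedbbc" and "ddabad" position by position:
  Position 0: 'd' vs 'd' => same
  Position 1: 'e' vs 'd' => DIFFER
  Position 2: 'd' vs 'a' => DIFFER
  Position 3: 'b' vs 'b' => same
  Position 4: 'b' vs 'a' => DIFFER
  Position 5: 'c' vs 'd' => DIFFER
Positions that differ: 4

4


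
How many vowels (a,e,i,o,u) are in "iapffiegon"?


Input: iapffiegon
Checking each character:
  'i' at position 0: vowel (running total: 1)
  'a' at position 1: vowel (running total: 2)
  'p' at position 2: consonant
  'f' at position 3: consonant
  'f' at position 4: consonant
  'i' at position 5: vowel (running total: 3)
  'e' at position 6: vowel (running total: 4)
  'g' at position 7: consonant
  'o' at position 8: vowel (running total: 5)
  'n' at position 9: consonant
Total vowels: 5

5


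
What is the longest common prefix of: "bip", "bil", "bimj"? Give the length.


Words: bip, bil, bimj
  Position 0: all 'b' => match
  Position 1: all 'i' => match
  Position 2: ('p', 'l', 'm') => mismatch, stop
LCP = "bi" (length 2)

2


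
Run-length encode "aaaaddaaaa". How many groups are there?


Input: aaaaddaaaa
Scanning for consecutive runs:
  Group 1: 'a' x 4 (positions 0-3)
  Group 2: 'd' x 2 (positions 4-5)
  Group 3: 'a' x 4 (positions 6-9)
Total groups: 3

3


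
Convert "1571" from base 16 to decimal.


Input: "1571" in base 16
Positional expansion:
  Digit '1' (value 1) x 16^3 = 4096
  Digit '5' (value 5) x 16^2 = 1280
  Digit '7' (value 7) x 16^1 = 112
  Digit '1' (value 1) x 16^0 = 1
Sum = 5489

5489


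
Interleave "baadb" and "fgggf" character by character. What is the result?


Interleaving "baadb" and "fgggf":
  Position 0: 'b' from first, 'f' from second => "bf"
  Position 1: 'a' from first, 'g' from second => "ag"
  Position 2: 'a' from first, 'g' from second => "ag"
  Position 3: 'd' from first, 'g' from second => "dg"
  Position 4: 'b' from first, 'f' from second => "bf"
Result: bfagagdgbf

bfagagdgbf


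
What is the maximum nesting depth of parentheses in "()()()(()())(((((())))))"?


Input: "()()()(()())(((((())))))"
Tracking depth:
  Position 0 '(': depth becomes 1
  Position 1 ')': depth becomes 0
  Position 2 '(': depth becomes 1
  Position 3 ')': depth becomes 0
  Position 4 '(': depth becomes 1
  Position 5 ')': depth becomes 0
  Position 6 '(': depth becomes 1
  Position 7 '(': depth becomes 2
  Position 8 ')': depth becomes 1
  Position 9 '(': depth becomes 2
  Position 10 ')': depth becomes 1
  Position 11 ')': depth becomes 0
  Position 12 '(': depth becomes 1
  Position 13 '(': depth becomes 2
  Position 14 '(': depth becomes 3
  Position 15 '(': depth becomes 4
  Position 16 '(': depth becomes 5
  Position 17 '(': depth becomes 6
  Position 18 ')': depth becomes 5
  Position 19 ')': depth becomes 4
  Position 20 ')': depth becomes 3
  Position 21 ')': depth becomes 2
  Position 22 ')': depth becomes 1
  Position 23 ')': depth becomes 0
Maximum depth reached: 6

6
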